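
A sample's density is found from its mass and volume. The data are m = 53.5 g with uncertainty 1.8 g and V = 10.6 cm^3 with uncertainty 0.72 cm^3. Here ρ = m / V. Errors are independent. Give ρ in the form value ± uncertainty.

For a monomial ρ ∝ m, V^-1, fractional errors add in quadrature:
  (1·δm/m)² = (1×0.0336)² = 0.00113;  (-1·δV/V)² = (-1×0.0679)² = 0.00461
δρ/ρ = √(0.00575) = 0.0758
ρ = 5.05 g/cm^3, so δρ = 0.0758 × 5.05 = 0.383 g/cm^3.

5.05 ± 0.383 g/cm^3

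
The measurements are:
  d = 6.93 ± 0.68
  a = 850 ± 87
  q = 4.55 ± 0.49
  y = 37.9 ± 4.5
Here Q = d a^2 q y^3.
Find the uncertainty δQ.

Q is a product of powers, so relative uncertainties combine in quadrature:
  (1·δd/d)² = (1×0.0981)² = 0.00963;  (2·δa/a)² = (2×0.102)² = 0.0419;  (1·δq/q)² = (1×0.108)² = 0.0116;  (3·δy/y)² = (3×0.119)² = 0.127
δQ/Q = √(0.190) = 0.436
Q = 1.24e+12, so δQ = 0.436 × 1.24e+12 = 5.41e+11.

5.41e+11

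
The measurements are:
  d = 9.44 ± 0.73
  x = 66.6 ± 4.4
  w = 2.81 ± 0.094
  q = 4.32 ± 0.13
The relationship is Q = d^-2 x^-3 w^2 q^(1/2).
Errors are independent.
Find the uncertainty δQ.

Products/powers → add relative errors in quadrature, weighted by exponent:
  (-2·δd/d)² = (-2×0.0773)² = 0.0239;  (-3·δx/x)² = (-3×0.0661)² = 0.0393;  (2·δw/w)² = (2×0.0335)² = 0.00448;  (½·δq/q)² = (0.5×0.0301)² = 0.000226
δQ/Q = √(0.0679) = 0.261
Q = 6.23e-07, so δQ = 0.261 × 6.23e-07 = 1.62e-07.

1.62e-07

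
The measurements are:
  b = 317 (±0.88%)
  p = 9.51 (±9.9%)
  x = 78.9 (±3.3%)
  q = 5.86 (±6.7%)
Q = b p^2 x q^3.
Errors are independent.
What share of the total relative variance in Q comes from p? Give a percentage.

(δQ/Q)² = (1·δb/b)² + (2·δp/p)² + (1·δx/x)² + (3·δq/q)²
  b term: (1×0.00880)² = 7.74e-05
  p term: (2×0.0990)² = 0.0392
  x term: (1×0.0330)² = 0.00109
  q term: (3×0.0670)² = 0.0404
Total = 0.0808. Share from p = 0.0392/0.0808 = 0.485.

48.5%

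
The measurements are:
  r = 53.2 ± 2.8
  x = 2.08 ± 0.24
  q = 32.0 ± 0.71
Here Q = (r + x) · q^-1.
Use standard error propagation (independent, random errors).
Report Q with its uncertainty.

1.73 ± 0.0958

Let u = r + x = 55.3. δu = √(δr² + δx²) = √(7.84 + 0.0576) = 2.81, so δu/u = 0.0508.
Q is then a monomial in u, q:
δQ/Q = √((δu/u)² + (-1·δq/q)²) = √(0.00258 + 0.000492) = 0.0555
Q = 1.73, so δQ = 0.0555 × 1.73 = 0.0958.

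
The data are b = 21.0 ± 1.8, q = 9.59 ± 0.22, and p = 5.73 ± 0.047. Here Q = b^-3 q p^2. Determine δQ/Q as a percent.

25.9%

Relative error in a monomial: (δQ/Q)² = Σ (nᵢ · δxᵢ/xᵢ)².
  (-3·δb/b)² = (-3×0.0857)² = 0.0661;  (1·δq/q)² = (1×0.0229)² = 0.000526;  (2·δp/p)² = (2×0.00820)² = 0.000269
δQ/Q = √(0.0669) = 0.259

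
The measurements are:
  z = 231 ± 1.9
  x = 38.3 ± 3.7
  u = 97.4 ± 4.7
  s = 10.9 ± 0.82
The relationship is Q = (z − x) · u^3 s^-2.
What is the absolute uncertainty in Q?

Let w = z − x = 193. δw = √(δz² + δx²) = √(3.61 + 13.7) = 4.16, so δw/w = 0.0216.
Q is then a monomial in w, u, s:
δQ/Q = √((δw/w)² + (3·δu/u)² + (-2·δs/s)²) = √(0.000466 + 0.0210 + 0.0226) = 0.210
Q = 1.5e+06, so δQ = 0.210 × 1.5e+06 = 3.15e+05.

3.15e+05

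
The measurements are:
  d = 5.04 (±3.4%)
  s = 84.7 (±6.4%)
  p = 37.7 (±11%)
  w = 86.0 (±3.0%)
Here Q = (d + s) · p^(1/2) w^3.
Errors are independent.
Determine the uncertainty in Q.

4.26e+07

Let u = d + s = 89.7. δu = √(δd² + δs²) = √(0.0294 + 29.4) = 5.42, so δu/u = 0.0604.
Q is then a monomial in u, p, w:
δQ/Q = √((δu/u)² + (½·δp/p)² + (3·δw/w)²) = √(0.00365 + 0.00302 + 0.00810) = 0.122
Q = 3.5e+08, so δQ = 0.122 × 3.5e+08 = 4.26e+07.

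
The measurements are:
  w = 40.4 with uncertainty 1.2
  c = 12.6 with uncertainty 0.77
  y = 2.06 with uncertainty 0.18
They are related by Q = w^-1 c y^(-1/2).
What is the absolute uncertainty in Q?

0.0176

Since Q is a product/quotient, work with relative uncertainties:
  (-1·δw/w)² = (-1×0.0297)² = 0.000882;  (1·δc/c)² = (1×0.0611)² = 0.00373;  (−½·δy/y)² = (-0.5×0.0874)² = 0.00191
δQ/Q = √(0.00653) = 0.0808
Q = 0.217, so δQ = 0.0808 × 0.217 = 0.0176.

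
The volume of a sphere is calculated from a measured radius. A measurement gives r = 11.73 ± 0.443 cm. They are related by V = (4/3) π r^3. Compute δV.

V ∝ r^3, so δV/V = |3| · δr/r = 3 × 0.0378 = 0.113.
V = 6761 cm^3, so δV = 0.113 × 6761 = 766 cm^3.

766 cm^3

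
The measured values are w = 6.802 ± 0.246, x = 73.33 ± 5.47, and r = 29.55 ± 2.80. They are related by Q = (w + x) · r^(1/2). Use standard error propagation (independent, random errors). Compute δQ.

36.2

Let u = w + x = 80.13. δu = √(δw² + δx²) = √(0.0605 + 29.9) = 5.48, so δu/u = 0.0683.
Q is then a monomial in u, r:
δQ/Q = √((δu/u)² + (½·δr/r)²) = √(0.00467 + 0.00224) = 0.0831
Q = 435.6, so δQ = 0.0831 × 435.6 = 36.2.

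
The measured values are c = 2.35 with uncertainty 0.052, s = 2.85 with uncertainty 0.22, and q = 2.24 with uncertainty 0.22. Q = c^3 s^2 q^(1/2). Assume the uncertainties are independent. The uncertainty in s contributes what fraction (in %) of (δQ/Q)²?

77.8%

(δQ/Q)² = (3·δc/c)² + (2·δs/s)² + (½·δq/q)²
  c term: (3×0.0221)² = 0.00441
  s term: (2×0.0772)² = 0.0238
  q term: (0.5×0.0982)² = 0.00241
Total = 0.0307. Share from s = 0.0238/0.0307 = 0.778.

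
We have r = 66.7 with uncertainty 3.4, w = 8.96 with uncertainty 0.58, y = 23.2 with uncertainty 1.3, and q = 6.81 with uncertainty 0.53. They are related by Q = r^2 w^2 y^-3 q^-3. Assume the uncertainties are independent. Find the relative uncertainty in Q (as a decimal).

0.332

Relative error in a monomial: (δQ/Q)² = Σ (nᵢ · δxᵢ/xᵢ)².
  (2·δr/r)² = (2×0.0510)² = 0.0104;  (2·δw/w)² = (2×0.0647)² = 0.0168;  (-3·δy/y)² = (-3×0.0560)² = 0.0283;  (-3·δq/q)² = (-3×0.0778)² = 0.0545
δQ/Q = √(0.110) = 0.332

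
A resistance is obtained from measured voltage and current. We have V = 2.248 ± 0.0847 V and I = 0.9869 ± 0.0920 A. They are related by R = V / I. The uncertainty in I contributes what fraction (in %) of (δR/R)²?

(δR/R)² = (1·δV/V)² + (-1·δI/I)²
  V term: (1×0.0377)² = 0.00142
  I term: (-1×0.0932)² = 0.00869
Total = 0.0101. Share from I = 0.00869/0.0101 = 0.860.

86.0%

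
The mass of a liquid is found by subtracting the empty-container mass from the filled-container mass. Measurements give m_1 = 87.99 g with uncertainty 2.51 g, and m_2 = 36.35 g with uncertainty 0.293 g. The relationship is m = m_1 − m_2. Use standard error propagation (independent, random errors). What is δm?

Absolute uncertainties add in quadrature for a linear combination:
  (δm_1)² = 6.30;  (δm_2)² = 0.0858
δm = √(6.39) = 2.53 g

2.53 g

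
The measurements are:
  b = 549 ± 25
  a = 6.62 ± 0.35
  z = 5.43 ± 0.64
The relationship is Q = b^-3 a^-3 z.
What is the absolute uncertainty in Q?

2.72e-11

Each factor contributes (exponent × relative error)² to (δQ/Q)²:
  (-3·δb/b)² = (-3×0.0455)² = 0.0187;  (-3·δa/a)² = (-3×0.0529)² = 0.0252;  (1·δz/z)² = (1×0.118)² = 0.0139
δQ/Q = √(0.0577) = 0.240
Q = 1.13e-10, so δQ = 0.240 × 1.13e-10 = 2.72e-11.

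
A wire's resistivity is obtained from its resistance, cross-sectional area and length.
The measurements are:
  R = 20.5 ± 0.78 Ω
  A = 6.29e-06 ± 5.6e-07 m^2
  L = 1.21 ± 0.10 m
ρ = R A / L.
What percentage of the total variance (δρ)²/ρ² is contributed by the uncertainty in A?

48.9%

(δρ/ρ)² = (1·δR/R)² + (1·δA/A)² + (-1·δL/L)²
  R term: (1×0.0380)² = 0.00145
  A term: (1×0.0890)² = 0.00793
  L term: (-1×0.0826)² = 0.00683
Total = 0.0162. Share from A = 0.00793/0.0162 = 0.489.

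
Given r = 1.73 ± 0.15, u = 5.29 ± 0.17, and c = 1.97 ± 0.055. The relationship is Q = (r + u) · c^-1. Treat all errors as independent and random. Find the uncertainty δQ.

0.152

Let w = r + u = 7.02. δw = √(δr² + δu²) = √(0.0225 + 0.0289) = 0.227, so δw/w = 0.0323.
Q is then a monomial in w, c:
δQ/Q = √((δw/w)² + (-1·δc/c)²) = √(0.00104 + 0.000779) = 0.0427
Q = 3.56, so δQ = 0.0427 × 3.56 = 0.152.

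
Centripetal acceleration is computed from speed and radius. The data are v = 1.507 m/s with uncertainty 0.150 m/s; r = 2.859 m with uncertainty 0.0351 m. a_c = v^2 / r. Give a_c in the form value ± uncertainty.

0.7944 ± 0.158 m/s^2

Relative error in a monomial: (δa_c/a_c)² = Σ (nᵢ · δxᵢ/xᵢ)².
  (2·δv/v)² = (2×0.0995)² = 0.0396;  (-1·δr/r)² = (-1×0.0123)² = 0.000151
δa_c/a_c = √(0.0398) = 0.199
a_c = 0.7944 m/s^2, so δa_c = 0.199 × 0.7944 = 0.158 m/s^2.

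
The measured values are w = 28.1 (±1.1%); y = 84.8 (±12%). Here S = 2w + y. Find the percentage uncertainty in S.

7.23%

Sums and differences: (δS)² = Σ (cᵢ δxᵢ)².
  (2·δw)² = 0.382;  (δy)² = 104
δS = √(104) = 10.2
S = 141, so δS/S = 10.2/141 = 0.0723.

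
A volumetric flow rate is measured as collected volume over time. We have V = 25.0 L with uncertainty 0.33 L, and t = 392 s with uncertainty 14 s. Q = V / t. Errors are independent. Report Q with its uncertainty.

0.0638 ± 0.00243 L/s

For a monomial Q ∝ V, t^-1, fractional errors add in quadrature:
  (1·δV/V)² = (1×0.0132)² = 0.000174;  (-1·δt/t)² = (-1×0.0357)² = 0.00128
δQ/Q = √(0.00145) = 0.0381
Q = 0.0638 L/s, so δQ = 0.0381 × 0.0638 = 0.00243 L/s.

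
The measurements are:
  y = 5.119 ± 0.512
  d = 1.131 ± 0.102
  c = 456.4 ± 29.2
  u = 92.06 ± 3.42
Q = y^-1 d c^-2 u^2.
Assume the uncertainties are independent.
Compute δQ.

0.00180

Q is a product of powers, so relative uncertainties combine in quadrature:
  (-1·δy/y)² = (-1×0.100)² = 0.0100;  (1·δd/d)² = (1×0.0902)² = 0.00813;  (-2·δc/c)² = (-2×0.0640)² = 0.0164;  (2·δu/u)² = (2×0.0371)² = 0.00552
δQ/Q = √(0.0400) = 0.200
Q = 0.008989, so δQ = 0.200 × 0.008989 = 0.00180.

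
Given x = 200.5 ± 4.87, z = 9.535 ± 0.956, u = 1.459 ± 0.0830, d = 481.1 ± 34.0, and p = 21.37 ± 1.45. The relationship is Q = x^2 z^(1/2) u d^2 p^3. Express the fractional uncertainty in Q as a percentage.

26.4%

Relative error in a monomial: (δQ/Q)² = Σ (nᵢ · δxᵢ/xᵢ)².
  (2·δx/x)² = (2×0.0243)² = 0.00236;  (½·δz/z)² = (0.5×0.100)² = 0.00251;  (1·δu/u)² = (1×0.0569)² = 0.00324;  (2·δd/d)² = (2×0.0707)² = 0.0200;  (3·δp/p)² = (3×0.0679)² = 0.0414
δQ/Q = √(0.0695) = 0.264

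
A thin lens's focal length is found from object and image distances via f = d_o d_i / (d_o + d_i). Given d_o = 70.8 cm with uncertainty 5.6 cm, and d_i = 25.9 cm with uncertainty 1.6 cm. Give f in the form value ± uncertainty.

19.0 ± 0.947 cm

∂f/∂d_o = (d_i/(d_o+d_i))² = 0.0717;  ∂f/∂d_i = (d_o/(d_o+d_i))² = 0.536
δf = √((∂f/∂d_o · δd_o)² + (∂f/∂d_i · δd_i)²) = √(0.161 + 0.736) = 0.947 cm
f = 19.0 cm.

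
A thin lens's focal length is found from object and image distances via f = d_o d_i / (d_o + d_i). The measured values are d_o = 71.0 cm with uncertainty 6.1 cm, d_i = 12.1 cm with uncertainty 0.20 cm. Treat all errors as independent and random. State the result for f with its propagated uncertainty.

10.3 ± 0.195 cm

∂f/∂d_o = (d_i/(d_o+d_i))² = 0.0212;  ∂f/∂d_i = (d_o/(d_o+d_i))² = 0.730
δf = √((∂f/∂d_o · δd_o)² + (∂f/∂d_i · δd_i)²) = √(0.0167 + 0.0213) = 0.195 cm
f = 10.3 cm.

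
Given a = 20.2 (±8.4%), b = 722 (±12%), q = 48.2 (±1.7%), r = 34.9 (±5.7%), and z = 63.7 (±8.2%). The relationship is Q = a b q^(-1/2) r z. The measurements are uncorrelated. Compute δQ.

8.29e+05

Since Q is a product/quotient, work with relative uncertainties:
  (1·δa/a)² = (1×0.0840)² = 0.00706;  (1·δb/b)² = (1×0.120)² = 0.0144;  (−½·δq/q)² = (-0.5×0.0170)² = 7.23e-05;  (1·δr/r)² = (1×0.0570)² = 0.00325;  (1·δz/z)² = (1×0.0820)² = 0.00672
δQ/Q = √(0.0315) = 0.177
Q = 4.67e+06, so δQ = 0.177 × 4.67e+06 = 8.29e+05.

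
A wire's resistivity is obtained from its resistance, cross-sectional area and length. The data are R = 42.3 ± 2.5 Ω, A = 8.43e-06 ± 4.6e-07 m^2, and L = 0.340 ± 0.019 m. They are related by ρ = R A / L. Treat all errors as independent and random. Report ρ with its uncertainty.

ρ is a product of powers, so relative uncertainties combine in quadrature:
  (1·δR/R)² = (1×0.0591)² = 0.00349;  (1·δA/A)² = (1×0.0546)² = 0.00298;  (-1·δL/L)² = (-1×0.0559)² = 0.00312
δρ/ρ = √(0.00959) = 0.0979
ρ = 0.00105 Ω·m, so δρ = 0.0979 × 0.00105 = 0.000103 Ω·m.

0.00105 ± 0.000103 Ω·m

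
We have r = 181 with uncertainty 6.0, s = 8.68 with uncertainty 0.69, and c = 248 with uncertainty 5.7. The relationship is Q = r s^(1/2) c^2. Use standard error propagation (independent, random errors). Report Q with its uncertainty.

(3.28 ± 0.227) × 10^7

Each factor contributes (exponent × relative error)² to (δQ/Q)²:
  (1·δr/r)² = (1×0.0331)² = 0.00110;  (½·δs/s)² = (0.5×0.0795)² = 0.00158;  (2·δc/c)² = (2×0.0230)² = 0.00211
δQ/Q = √(0.00479) = 0.0692
Q = 3.28e+07, so δQ = 0.0692 × 3.28e+07 = 2.27e+06.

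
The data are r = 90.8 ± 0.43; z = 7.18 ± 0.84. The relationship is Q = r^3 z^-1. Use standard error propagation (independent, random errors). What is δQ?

Relative error in a monomial: (δQ/Q)² = Σ (nᵢ · δxᵢ/xᵢ)².
  (3·δr/r)² = (3×0.00474)² = 0.000202;  (-1·δz/z)² = (-1×0.117)² = 0.0137
δQ/Q = √(0.0139) = 0.118
Q = 1.04e+05, so δQ = 0.118 × 1.04e+05 = 12300.

12300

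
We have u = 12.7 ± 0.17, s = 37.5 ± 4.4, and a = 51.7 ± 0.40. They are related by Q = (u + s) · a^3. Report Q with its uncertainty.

Let w = u + s = 50.2. δw = √(δu² + δs²) = √(0.0289 + 19.4) = 4.40, so δw/w = 0.0877.
Q is then a monomial in w, a:
δQ/Q = √((δw/w)² + (3·δa/a)²) = √(0.00769 + 0.000539) = 0.0907
Q = 6.94e+06, so δQ = 0.0907 × 6.94e+06 = 6.29e+05.

(6.94 ± 0.629) × 10^6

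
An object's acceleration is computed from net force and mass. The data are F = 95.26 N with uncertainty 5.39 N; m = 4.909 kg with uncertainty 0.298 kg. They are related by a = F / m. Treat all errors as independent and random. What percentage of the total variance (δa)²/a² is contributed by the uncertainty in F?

46.5%

(δa/a)² = (1·δF/F)² + (-1·δm/m)²
  F term: (1×0.0566)² = 0.00320
  m term: (-1×0.0607)² = 0.00369
Total = 0.00689. Share from F = 0.00320/0.00689 = 0.465.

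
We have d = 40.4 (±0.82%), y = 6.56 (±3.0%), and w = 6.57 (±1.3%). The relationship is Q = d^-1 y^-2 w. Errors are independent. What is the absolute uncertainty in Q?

0.000234

Since Q is a product/quotient, work with relative uncertainties:
  (-1·δd/d)² = (-1×0.00820)² = 6.72e-05;  (-2·δy/y)² = (-2×0.0300)² = 0.00360;  (1·δw/w)² = (1×0.0130)² = 0.000169
δQ/Q = √(0.00384) = 0.0619
Q = 0.00378, so δQ = 0.0619 × 0.00378 = 0.000234.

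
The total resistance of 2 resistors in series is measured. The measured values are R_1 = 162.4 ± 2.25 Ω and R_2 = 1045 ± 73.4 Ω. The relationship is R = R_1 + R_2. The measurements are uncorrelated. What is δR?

Each term contributes (cᵢ δxᵢ)² to (δR)²:
  (δR_1)² = 5.06;  (δR_2)² = 5390
δR = √(5390) = 73.4 Ω

73.4 Ω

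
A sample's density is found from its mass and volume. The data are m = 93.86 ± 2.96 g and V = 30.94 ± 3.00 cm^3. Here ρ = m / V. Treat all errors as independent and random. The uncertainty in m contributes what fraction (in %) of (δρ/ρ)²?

(δρ/ρ)² = (1·δm/m)² + (-1·δV/V)²
  m term: (1×0.0315)² = 0.000995
  V term: (-1×0.0970)² = 0.00940
Total = 0.0104. Share from m = 0.000995/0.0104 = 0.0957.

9.57%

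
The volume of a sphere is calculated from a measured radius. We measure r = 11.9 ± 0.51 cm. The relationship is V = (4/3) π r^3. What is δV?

V ∝ r^3, so δV/V = |3| · δr/r = 3 × 0.0429 = 0.129.
V = 7060 cm^3, so δV = 0.129 × 7060 = 908 cm^3.

908 cm^3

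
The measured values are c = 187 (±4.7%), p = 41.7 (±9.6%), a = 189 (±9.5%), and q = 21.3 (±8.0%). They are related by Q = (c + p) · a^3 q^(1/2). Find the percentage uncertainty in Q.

29.1%

Let u = c + p = 229. δu = √(δc² + δp²) = √(77.2 + 16.0) = 9.66, so δu/u = 0.0422.
Q is then a monomial in u, a, q:
δQ/Q = √((δu/u)² + (3·δa/a)² + (½·δq/q)²) = √(0.00178 + 0.0812 + 0.00160) = 0.291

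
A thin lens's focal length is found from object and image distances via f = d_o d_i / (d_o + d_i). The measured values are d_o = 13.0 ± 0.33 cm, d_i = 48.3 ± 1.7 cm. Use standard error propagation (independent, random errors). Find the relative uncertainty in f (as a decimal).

0.0213

∂f/∂d_o = (d_i/(d_o+d_i))² = 0.621;  ∂f/∂d_i = (d_o/(d_o+d_i))² = 0.0450
δf = √((∂f/∂d_o · δd_o)² + (∂f/∂d_i · δd_i)²) = √(0.0420 + 0.00585) = 0.219 cm
f = 10.2 cm, so δf/f = 0.219/10.2 = 0.0213.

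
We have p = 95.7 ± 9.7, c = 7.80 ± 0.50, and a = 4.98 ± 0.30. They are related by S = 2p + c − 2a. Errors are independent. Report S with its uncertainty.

189 ± 19.4

For a sum/difference, combine absolute errors in quadrature:
  (2·δp)² = 376;  (δc)² = 0.250;  (2·δa)² = 0.360
δS = √(377) = 19.4
S = 189.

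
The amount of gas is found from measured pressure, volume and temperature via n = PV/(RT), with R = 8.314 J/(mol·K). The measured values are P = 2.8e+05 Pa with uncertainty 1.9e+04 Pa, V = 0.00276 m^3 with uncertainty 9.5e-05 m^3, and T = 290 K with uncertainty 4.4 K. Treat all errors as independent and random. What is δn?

Relative error in a monomial: (δn/n)² = Σ (nᵢ · δxᵢ/xᵢ)².
  (1·δP/P)² = (1×0.0679)² = 0.00460;  (1·δV/V)² = (1×0.0344)² = 0.00118;  (-1·δT/T)² = (-1×0.0152)² = 0.000230
δn/n = √(0.00602) = 0.0776
n = 0.321 mol, so δn = 0.0776 × 0.321 = 0.0249 mol.

0.0249 mol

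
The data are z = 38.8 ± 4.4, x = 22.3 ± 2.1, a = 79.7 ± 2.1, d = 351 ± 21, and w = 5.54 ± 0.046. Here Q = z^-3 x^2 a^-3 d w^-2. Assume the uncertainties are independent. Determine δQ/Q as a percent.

40.2%

Products/powers → add relative errors in quadrature, weighted by exponent:
  (-3·δz/z)² = (-3×0.113)² = 0.116;  (2·δx/x)² = (2×0.0942)² = 0.0355;  (-3·δa/a)² = (-3×0.0263)² = 0.00625;  (1·δd/d)² = (1×0.0598)² = 0.00358;  (-2·δw/w)² = (-2×0.00830)² = 0.000276
δQ/Q = √(0.161) = 0.402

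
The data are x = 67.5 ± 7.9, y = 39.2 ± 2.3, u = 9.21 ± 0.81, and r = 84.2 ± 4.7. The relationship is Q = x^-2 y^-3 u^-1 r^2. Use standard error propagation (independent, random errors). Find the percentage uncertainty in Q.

For a monomial Q ∝ x^-2, y^-3, u^-1, r^2, fractional errors add in quadrature:
  (-2·δx/x)² = (-2×0.117)² = 0.0548;  (-3·δy/y)² = (-3×0.0587)² = 0.0310;  (-1·δu/u)² = (-1×0.0879)² = 0.00773;  (2·δr/r)² = (2×0.0558)² = 0.0125
δQ/Q = √(0.106) = 0.326

32.6%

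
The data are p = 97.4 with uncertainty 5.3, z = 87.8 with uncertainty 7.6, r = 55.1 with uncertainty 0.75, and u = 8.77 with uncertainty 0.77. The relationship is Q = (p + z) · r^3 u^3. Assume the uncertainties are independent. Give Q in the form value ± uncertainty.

Let w = p + z = 185. δw = √(δp² + δz²) = √(28.1 + 57.8) = 9.27, so δw/w = 0.0500.
Q is then a monomial in w, r, u:
δQ/Q = √((δw/w)² + (3·δr/r)² + (3·δu/u)²) = √(0.00250 + 0.00167 + 0.0694) = 0.271
Q = 2.09e+10, so δQ = 0.271 × 2.09e+10 = 5.67e+09.

(2.09 ± 0.567) × 10^10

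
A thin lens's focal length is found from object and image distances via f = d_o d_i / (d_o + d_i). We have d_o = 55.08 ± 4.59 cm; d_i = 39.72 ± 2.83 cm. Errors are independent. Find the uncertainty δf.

∂f/∂d_o = (d_i/(d_o+d_i))² = 0.176;  ∂f/∂d_i = (d_o/(d_o+d_i))² = 0.338
δf = √((∂f/∂d_o · δd_o)² + (∂f/∂d_i · δd_i)²) = √(0.649 + 0.913) = 1.25 cm

1.25 cm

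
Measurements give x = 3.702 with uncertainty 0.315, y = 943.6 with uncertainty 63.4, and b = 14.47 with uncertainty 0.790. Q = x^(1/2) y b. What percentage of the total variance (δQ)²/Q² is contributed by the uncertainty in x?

19.5%

(δQ/Q)² = (½·δx/x)² + (1·δy/y)² + (1·δb/b)²
  x term: (0.5×0.0851)² = 0.00181
  y term: (1×0.0672)² = 0.00451
  b term: (1×0.0546)² = 0.00298
Total = 0.00931. Share from x = 0.00181/0.00931 = 0.195.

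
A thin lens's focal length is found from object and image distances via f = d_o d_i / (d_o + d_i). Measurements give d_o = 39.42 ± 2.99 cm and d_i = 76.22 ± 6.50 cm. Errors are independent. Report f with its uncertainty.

∂f/∂d_o = (d_i/(d_o+d_i))² = 0.434;  ∂f/∂d_i = (d_o/(d_o+d_i))² = 0.116
δf = √((∂f/∂d_o · δd_o)² + (∂f/∂d_i · δd_i)²) = √(1.69 + 0.571) = 1.50 cm
f = 25.98 cm.

25.98 ± 1.50 cm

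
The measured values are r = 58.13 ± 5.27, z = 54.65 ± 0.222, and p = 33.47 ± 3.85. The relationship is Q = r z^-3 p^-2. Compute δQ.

7.87e-08

Relative error in a monomial: (δQ/Q)² = Σ (nᵢ · δxᵢ/xᵢ)².
  (1·δr/r)² = (1×0.0907)² = 0.00822;  (-3·δz/z)² = (-3×0.00406)² = 0.000149;  (-2·δp/p)² = (-2×0.115)² = 0.0529
δQ/Q = √(0.0613) = 0.248
Q = 3.179e-07, so δQ = 0.248 × 3.179e-07 = 7.87e-08.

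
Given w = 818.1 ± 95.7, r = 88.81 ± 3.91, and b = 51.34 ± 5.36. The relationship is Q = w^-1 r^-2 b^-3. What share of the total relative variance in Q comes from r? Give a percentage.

6.49%

(δQ/Q)² = (-1·δw/w)² + (-2·δr/r)² + (-3·δb/b)²
  w term: (-1×0.117)² = 0.0137
  r term: (-2×0.0440)² = 0.00775
  b term: (-3×0.104)² = 0.0981
Total = 0.120. Share from r = 0.00775/0.120 = 0.0649.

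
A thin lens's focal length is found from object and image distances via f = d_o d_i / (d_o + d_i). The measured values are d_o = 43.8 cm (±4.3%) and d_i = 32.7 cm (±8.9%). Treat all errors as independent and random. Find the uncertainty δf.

1.01 cm

∂f/∂d_o = (d_i/(d_o+d_i))² = 0.183;  ∂f/∂d_i = (d_o/(d_o+d_i))² = 0.328
δf = √((∂f/∂d_o · δd_o)² + (∂f/∂d_i · δd_i)²) = √(0.118 + 0.910) = 1.01 cm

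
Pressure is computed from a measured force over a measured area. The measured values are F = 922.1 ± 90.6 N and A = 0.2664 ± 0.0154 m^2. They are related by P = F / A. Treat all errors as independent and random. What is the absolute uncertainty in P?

395 Pa

Relative error in a monomial: (δP/P)² = Σ (nᵢ · δxᵢ/xᵢ)².
  (1·δF/F)² = (1×0.0983)² = 0.00965;  (-1·δA/A)² = (-1×0.0578)² = 0.00334
δP/P = √(0.0130) = 0.114
P = 3461 Pa, so δP = 0.114 × 3461 = 395 Pa.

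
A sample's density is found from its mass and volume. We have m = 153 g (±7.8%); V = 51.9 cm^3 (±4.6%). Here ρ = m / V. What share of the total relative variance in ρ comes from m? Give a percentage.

74.2%

(δρ/ρ)² = (1·δm/m)² + (-1·δV/V)²
  m term: (1×0.0780)² = 0.00608
  V term: (-1×0.0460)² = 0.00212
Total = 0.00820. Share from m = 0.00608/0.00820 = 0.742.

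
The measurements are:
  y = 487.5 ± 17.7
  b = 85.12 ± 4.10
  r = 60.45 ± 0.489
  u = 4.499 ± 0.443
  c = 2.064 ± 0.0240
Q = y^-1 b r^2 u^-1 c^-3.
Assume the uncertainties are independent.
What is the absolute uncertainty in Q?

Each factor contributes (exponent × relative error)² to (δQ/Q)²:
  (-1·δy/y)² = (-1×0.0363)² = 0.00132;  (1·δb/b)² = (1×0.0482)² = 0.00232;  (2·δr/r)² = (2×0.00809)² = 0.000262;  (-1·δu/u)² = (-1×0.0985)² = 0.00970;  (-3·δc/c)² = (-3×0.0116)² = 0.00122
δQ/Q = √(0.0148) = 0.122
Q = 16.13, so δQ = 0.122 × 16.13 = 1.96.

1.96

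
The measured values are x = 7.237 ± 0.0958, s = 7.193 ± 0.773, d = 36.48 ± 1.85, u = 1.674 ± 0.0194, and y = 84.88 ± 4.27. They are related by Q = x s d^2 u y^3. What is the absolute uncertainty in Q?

Products/powers → add relative errors in quadrature, weighted by exponent:
  (1·δx/x)² = (1×0.0132)² = 0.000175;  (1·δs/s)² = (1×0.107)² = 0.0115;  (2·δd/d)² = (2×0.0507)² = 0.0103;  (1·δu/u)² = (1×0.0116)² = 0.000134;  (3·δy/y)² = (3×0.0503)² = 0.0228
δQ/Q = √(0.0449) = 0.212
Q = 7.092e+10, so δQ = 0.212 × 7.092e+10 = 1.5e+10.

1.5e+10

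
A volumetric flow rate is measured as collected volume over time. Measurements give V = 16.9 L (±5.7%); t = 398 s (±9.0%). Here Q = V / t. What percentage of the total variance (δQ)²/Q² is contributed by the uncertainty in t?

71.4%

(δQ/Q)² = (1·δV/V)² + (-1·δt/t)²
  V term: (1×0.0570)² = 0.00325
  t term: (-1×0.0900)² = 0.00810
Total = 0.0113. Share from t = 0.00810/0.0113 = 0.714.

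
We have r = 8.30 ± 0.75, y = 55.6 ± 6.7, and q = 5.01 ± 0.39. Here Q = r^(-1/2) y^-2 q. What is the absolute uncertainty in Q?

0.000145

Since Q is a product/quotient, work with relative uncertainties:
  (−½·δr/r)² = (-0.5×0.0904)² = 0.00204;  (-2·δy/y)² = (-2×0.121)² = 0.0581;  (1·δq/q)² = (1×0.0778)² = 0.00606
δQ/Q = √(0.0662) = 0.257
Q = 0.000563, so δQ = 0.257 × 0.000563 = 0.000145.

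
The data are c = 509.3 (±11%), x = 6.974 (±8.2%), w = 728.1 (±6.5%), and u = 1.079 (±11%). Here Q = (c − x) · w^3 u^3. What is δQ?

Let h = c − x = 502.3. δh = √(δc² + δx²) = √(3140 + 0.327) = 56.0, so δh/h = 0.112.
Q is then a monomial in h, w, u:
δQ/Q = √((δh/h)² + (3·δw/w)² + (3·δu/u)²) = √(0.0124 + 0.0380 + 0.109) = 0.399
Q = 2.436e+11, so δQ = 0.399 × 2.436e+11 = 9.72e+10.

9.72e+10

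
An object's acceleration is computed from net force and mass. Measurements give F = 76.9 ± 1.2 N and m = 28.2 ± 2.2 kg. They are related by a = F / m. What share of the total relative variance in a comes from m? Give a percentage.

96.2%

(δa/a)² = (1·δF/F)² + (-1·δm/m)²
  F term: (1×0.0156)² = 0.000244
  m term: (-1×0.0780)² = 0.00609
Total = 0.00633. Share from m = 0.00609/0.00633 = 0.962.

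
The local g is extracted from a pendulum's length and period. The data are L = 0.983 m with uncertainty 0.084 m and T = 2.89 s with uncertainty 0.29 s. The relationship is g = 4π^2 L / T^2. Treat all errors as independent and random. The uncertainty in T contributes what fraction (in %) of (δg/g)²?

(δg/g)² = (1·δL/L)² + (-2·δT/T)²
  L term: (1×0.0855)² = 0.00730
  T term: (-2×0.100)² = 0.0403
Total = 0.0476. Share from T = 0.0403/0.0476 = 0.847.

84.7%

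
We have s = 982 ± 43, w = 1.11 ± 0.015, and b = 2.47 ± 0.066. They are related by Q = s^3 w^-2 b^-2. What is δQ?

1.82e+07

Q is a product of powers, so relative uncertainties combine in quadrature:
  (3·δs/s)² = (3×0.0438)² = 0.0173;  (-2·δw/w)² = (-2×0.0135)² = 0.000730;  (-2·δb/b)² = (-2×0.0267)² = 0.00286
δQ/Q = √(0.0208) = 0.144
Q = 1.26e+08, so δQ = 0.144 × 1.26e+08 = 1.82e+07.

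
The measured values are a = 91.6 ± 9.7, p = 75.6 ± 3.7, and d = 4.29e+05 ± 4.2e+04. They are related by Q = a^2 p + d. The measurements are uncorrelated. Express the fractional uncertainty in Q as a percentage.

13.6%

Let w = a^2·p = 6.34e+05. δw/w = √((2·δa/a)² + (1·δp/p)²) = √(0.0449 + 0.00240) = 0.217, so δw = 1.38e+05.
Q = w + d: δQ = √(δw² + δd²) = √(1.9e+10 + 1.76e+09) = 1.44e+05
Q = 1.06e+06, so δQ/Q = 1.44e+05/1.06e+06 = 0.136.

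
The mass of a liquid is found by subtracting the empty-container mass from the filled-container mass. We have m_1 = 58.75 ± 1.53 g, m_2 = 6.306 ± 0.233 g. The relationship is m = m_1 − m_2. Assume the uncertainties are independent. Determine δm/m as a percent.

Sums and differences: (δm)² = Σ (cᵢ δxᵢ)².
  (δm_1)² = 2.34;  (δm_2)² = 0.0543
δm = √(2.40) = 1.55 g
m = 52.44 g, so δm/m = 1.55/52.44 = 0.0295.

2.95%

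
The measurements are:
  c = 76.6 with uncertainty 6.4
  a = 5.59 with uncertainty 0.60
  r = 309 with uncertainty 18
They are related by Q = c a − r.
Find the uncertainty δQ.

61.0

Let p = c·a = 428. δp/p = √((1·δc/c)² + (1·δa/a)²) = √(0.00698 + 0.0115) = 0.136, so δp = 58.2.
Q = p − r: δQ = √(δp² + δr²) = √(3390 + 324) = 61.0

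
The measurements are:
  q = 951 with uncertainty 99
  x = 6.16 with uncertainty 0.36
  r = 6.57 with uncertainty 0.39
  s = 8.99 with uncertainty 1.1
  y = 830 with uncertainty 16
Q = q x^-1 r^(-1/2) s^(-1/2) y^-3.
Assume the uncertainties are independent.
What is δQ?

Each factor contributes (exponent × relative error)² to (δQ/Q)²:
  (1·δq/q)² = (1×0.104)² = 0.0108;  (-1·δx/x)² = (-1×0.0584)² = 0.00342;  (−½·δr/r)² = (-0.5×0.0594)² = 0.000881;  (−½·δs/s)² = (-0.5×0.122)² = 0.00374;  (-3·δy/y)² = (-3×0.0193)² = 0.00334
δQ/Q = √(0.0222) = 0.149
Q = 3.51e-08, so δQ = 0.149 × 3.51e-08 = 5.24e-09.

5.24e-09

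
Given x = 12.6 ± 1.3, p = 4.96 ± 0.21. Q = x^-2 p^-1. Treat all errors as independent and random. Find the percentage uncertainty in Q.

21.1%

Products/powers → add relative errors in quadrature, weighted by exponent:
  (-2·δx/x)² = (-2×0.103)² = 0.0426;  (-1·δp/p)² = (-1×0.0423)² = 0.00179
δQ/Q = √(0.0444) = 0.211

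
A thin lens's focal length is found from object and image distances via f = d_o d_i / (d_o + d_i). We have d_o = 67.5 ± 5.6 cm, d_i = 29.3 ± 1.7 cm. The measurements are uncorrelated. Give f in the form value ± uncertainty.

20.4 ± 0.973 cm

∂f/∂d_o = (d_i/(d_o+d_i))² = 0.0916;  ∂f/∂d_i = (d_o/(d_o+d_i))² = 0.486
δf = √((∂f/∂d_o · δd_o)² + (∂f/∂d_i · δd_i)²) = √(0.263 + 0.683) = 0.973 cm
f = 20.4 cm.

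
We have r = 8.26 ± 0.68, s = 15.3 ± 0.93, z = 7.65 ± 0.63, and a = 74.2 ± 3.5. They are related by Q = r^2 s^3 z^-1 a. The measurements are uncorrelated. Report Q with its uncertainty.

(2.37 ± 0.624) × 10^6

Each factor contributes (exponent × relative error)² to (δQ/Q)²:
  (2·δr/r)² = (2×0.0823)² = 0.0271;  (3·δs/s)² = (3×0.0608)² = 0.0333;  (-1·δz/z)² = (-1×0.0824)² = 0.00678;  (1·δa/a)² = (1×0.0472)² = 0.00222
δQ/Q = √(0.0694) = 0.263
Q = 2.37e+06, so δQ = 0.263 × 2.37e+06 = 6.24e+05.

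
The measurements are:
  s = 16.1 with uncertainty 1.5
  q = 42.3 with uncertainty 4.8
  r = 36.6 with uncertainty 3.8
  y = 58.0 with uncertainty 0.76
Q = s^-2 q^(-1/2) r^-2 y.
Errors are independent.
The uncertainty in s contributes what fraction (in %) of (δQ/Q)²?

42.7%

(δQ/Q)² = (-2·δs/s)² + (−½·δq/q)² + (-2·δr/r)² + (1·δy/y)²
  s term: (-2×0.0932)² = 0.0347
  q term: (-0.5×0.113)² = 0.00322
  r term: (-2×0.104)² = 0.0431
  y term: (1×0.0131)² = 0.000172
Total = 0.0812. Share from s = 0.0347/0.0812 = 0.427.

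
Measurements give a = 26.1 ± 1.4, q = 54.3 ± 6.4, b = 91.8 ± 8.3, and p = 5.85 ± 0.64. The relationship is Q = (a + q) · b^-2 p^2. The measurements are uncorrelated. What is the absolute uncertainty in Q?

Let u = a + q = 80.4. δu = √(δa² + δq²) = √(1.96 + 41.0) = 6.55, so δu/u = 0.0815.
Q is then a monomial in u, b, p:
δQ/Q = √((δu/u)² + (-2·δb/b)² + (2·δp/p)²) = √(0.00664 + 0.0327 + 0.0479) = 0.295
Q = 0.326, so δQ = 0.295 × 0.326 = 0.0964.

0.0964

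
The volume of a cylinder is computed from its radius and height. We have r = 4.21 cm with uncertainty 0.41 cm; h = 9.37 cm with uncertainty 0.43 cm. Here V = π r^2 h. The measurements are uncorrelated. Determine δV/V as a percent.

20.0%

Each factor contributes (exponent × relative error)² to (δV/V)²:
  (2·δr/r)² = (2×0.0974)² = 0.0379;  (1·δh/h)² = (1×0.0459)² = 0.00211
δV/V = √(0.0400) = 0.200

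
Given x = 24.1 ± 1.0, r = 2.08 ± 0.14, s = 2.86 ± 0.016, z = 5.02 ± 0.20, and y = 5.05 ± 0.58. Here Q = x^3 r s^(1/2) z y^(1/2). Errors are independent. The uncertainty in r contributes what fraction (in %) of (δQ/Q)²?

18.2%

(δQ/Q)² = (3·δx/x)² + (1·δr/r)² + (½·δs/s)² + (1·δz/z)² + (½·δy/y)²
  x term: (3×0.0415)² = 0.0155
  r term: (1×0.0673)² = 0.00453
  s term: (0.5×0.00559)² = 7.82e-06
  z term: (1×0.0398)² = 0.00159
  y term: (0.5×0.115)² = 0.00330
Total = 0.0249. Share from r = 0.00453/0.0249 = 0.182.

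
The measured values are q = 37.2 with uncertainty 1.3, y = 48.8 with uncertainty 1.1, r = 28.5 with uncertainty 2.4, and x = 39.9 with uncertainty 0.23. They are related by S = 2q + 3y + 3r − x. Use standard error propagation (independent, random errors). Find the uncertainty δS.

8.34

Absolute uncertainties add in quadrature for a linear combination:
  (2·δq)² = 6.76;  (3·δy)² = 10.9;  (3·δr)² = 51.8;  (δx)² = 0.0529
δS = √(69.5) = 8.34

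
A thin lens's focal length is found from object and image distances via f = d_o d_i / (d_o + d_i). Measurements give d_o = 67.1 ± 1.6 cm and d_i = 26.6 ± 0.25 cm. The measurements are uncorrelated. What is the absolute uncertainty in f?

0.182 cm

∂f/∂d_o = (d_i/(d_o+d_i))² = 0.0806;  ∂f/∂d_i = (d_o/(d_o+d_i))² = 0.513
δf = √((∂f/∂d_o · δd_o)² + (∂f/∂d_i · δd_i)²) = √(0.0166 + 0.0164) = 0.182 cm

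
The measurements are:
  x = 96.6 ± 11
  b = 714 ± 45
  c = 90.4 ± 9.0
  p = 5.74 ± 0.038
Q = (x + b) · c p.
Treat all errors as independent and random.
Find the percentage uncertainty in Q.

11.5%

Let u = x + b = 811. δu = √(δx² + δb²) = √(121 + 2020) = 46.3, so δu/u = 0.0571.
Q is then a monomial in u, c, p:
δQ/Q = √((δu/u)² + (1·δc/c)² + (1·δp/p)²) = √(0.00327 + 0.00991 + 4.38e-05) = 0.115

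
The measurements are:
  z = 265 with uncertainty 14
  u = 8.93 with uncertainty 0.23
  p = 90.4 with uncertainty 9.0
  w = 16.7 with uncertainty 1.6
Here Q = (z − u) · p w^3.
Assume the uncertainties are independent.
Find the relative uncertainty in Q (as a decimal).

Let h = z − u = 256. δh = √(δz² + δu²) = √(196 + 0.0529) = 14.0, so δh/h = 0.0547.
Q is then a monomial in h, p, w:
δQ/Q = √((δh/h)² + (1·δp/p)² + (3·δw/w)²) = √(0.00299 + 0.00991 + 0.0826) = 0.309

0.309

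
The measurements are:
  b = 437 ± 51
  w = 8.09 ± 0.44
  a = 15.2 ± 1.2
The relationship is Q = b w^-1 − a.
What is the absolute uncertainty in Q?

Let p = b·w^-1 = 54.0. δp/p = √((1·δb/b)² + (-1·δw/w)²) = √(0.0136 + 0.00296) = 0.129, so δp = 6.96.
Q = p − a: δQ = √(δp² + δa²) = √(48.4 + 1.44) = 7.06

7.06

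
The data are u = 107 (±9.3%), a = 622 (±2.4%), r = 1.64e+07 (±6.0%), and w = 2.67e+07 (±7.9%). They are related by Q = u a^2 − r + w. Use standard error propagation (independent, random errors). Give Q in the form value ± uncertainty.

Let p = u·a^2 = 4.14e+07. δp/p = √((1·δu/u)² + (2·δa/a)²) = √(0.00865 + 0.00230) = 0.105, so δp = 4.33e+06.
Q = p − r + w: δQ = √(δp² + δr² + δw²) = √(1.88e+13 + 9.68e+11 + 4.45e+12) = 4.92e+06
Q = 5.17e+07.

(5.17 ± 0.492) × 10^7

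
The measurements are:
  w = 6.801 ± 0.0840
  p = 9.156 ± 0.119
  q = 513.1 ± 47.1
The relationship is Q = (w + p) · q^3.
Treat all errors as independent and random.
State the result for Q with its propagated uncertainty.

(2.156 ± 0.594) × 10^9

Let u = w + p = 15.96. δu = √(δw² + δp²) = √(0.00706 + 0.0142) = 0.146, so δu/u = 0.00913.
Q is then a monomial in u, q:
δQ/Q = √((δu/u)² + (3·δq/q)²) = √(8.33e-05 + 0.0758) = 0.276
Q = 2.156e+09, so δQ = 0.276 × 2.156e+09 = 5.94e+08.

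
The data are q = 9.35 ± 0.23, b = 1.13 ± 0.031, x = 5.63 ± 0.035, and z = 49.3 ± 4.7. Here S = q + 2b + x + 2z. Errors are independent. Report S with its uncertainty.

For a sum/difference, combine absolute errors in quadrature:
  (δq)² = 0.0529;  (2·δb)² = 0.00384;  (δx)² = 0.00123;  (2·δz)² = 88.4
δS = √(88.4) = 9.40
S = 116.

116 ± 9.40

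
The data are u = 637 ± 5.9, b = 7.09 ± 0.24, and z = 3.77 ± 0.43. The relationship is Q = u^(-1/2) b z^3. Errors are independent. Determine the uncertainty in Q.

5.18

Since Q is a product/quotient, work with relative uncertainties:
  (−½·δu/u)² = (-0.5×0.00926)² = 2.14e-05;  (1·δb/b)² = (1×0.0339)² = 0.00115;  (3·δz/z)² = (3×0.114)² = 0.117
δQ/Q = √(0.118) = 0.344
Q = 15.1, so δQ = 0.344 × 15.1 = 5.18.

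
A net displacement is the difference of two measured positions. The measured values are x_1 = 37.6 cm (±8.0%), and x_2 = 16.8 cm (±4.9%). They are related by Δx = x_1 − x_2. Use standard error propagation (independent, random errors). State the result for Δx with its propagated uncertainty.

Absolute uncertainties add in quadrature for a linear combination:
  (δx_1)² = 9.05;  (δx_2)² = 0.678
δΔx = √(9.73) = 3.12 cm
Δx = 20.8 cm.

20.8 ± 3.12 cm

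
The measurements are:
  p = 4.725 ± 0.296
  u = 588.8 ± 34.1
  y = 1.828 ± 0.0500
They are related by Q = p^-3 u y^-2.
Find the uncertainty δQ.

For a monomial Q ∝ p^-3, u, y^-2, fractional errors add in quadrature:
  (-3·δp/p)² = (-3×0.0626)² = 0.0353;  (1·δu/u)² = (1×0.0579)² = 0.00335;  (-2·δy/y)² = (-2×0.0274)² = 0.00299
δQ/Q = √(0.0417) = 0.204
Q = 1.670, so δQ = 0.204 × 1.670 = 0.341.

0.341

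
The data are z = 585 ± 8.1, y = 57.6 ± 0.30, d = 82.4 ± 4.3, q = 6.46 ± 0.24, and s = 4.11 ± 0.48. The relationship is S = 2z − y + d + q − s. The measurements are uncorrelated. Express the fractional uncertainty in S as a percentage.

1.40%

For a sum/difference, combine absolute errors in quadrature:
  (2·δz)² = 262;  (δy)² = 0.0900;  (δd)² = 18.5;  (δq)² = 0.0576;  (δs)² = 0.230
δS = √(281) = 16.8
S = 1200, so δS/S = 16.8/1200 = 0.0140.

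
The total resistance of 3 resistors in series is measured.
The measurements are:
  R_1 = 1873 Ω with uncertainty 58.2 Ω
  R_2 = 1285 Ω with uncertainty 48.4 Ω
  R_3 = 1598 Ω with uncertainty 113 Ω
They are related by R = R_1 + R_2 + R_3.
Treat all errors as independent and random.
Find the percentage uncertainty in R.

R is a linear combination, so absolute uncertainties add in quadrature:
  (δR_1)² = 3390;  (δR_2)² = 2340;  (δR_3)² = 12800
δR = √(18500) = 136 Ω
R = 4756 Ω, so δR/R = 136/4756 = 0.0286.

2.86%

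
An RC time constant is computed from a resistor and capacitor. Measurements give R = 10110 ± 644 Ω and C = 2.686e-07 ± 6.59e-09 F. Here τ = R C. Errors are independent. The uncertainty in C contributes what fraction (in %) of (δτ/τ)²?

(δτ/τ)² = (1·δR/R)² + (1·δC/C)²
  R term: (1×0.0637)² = 0.00406
  C term: (1×0.0245)² = 0.000602
Total = 0.00466. Share from C = 0.000602/0.00466 = 0.129.

12.9%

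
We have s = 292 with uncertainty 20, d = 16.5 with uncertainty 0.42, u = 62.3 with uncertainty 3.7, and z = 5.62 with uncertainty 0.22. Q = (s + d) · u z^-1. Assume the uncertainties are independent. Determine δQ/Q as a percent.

9.63%

Let w = s + d = 308. δw = √(δs² + δd²) = √(400 + 0.176) = 20.0, so δw/w = 0.0648.
Q is then a monomial in w, u, z:
δQ/Q = √((δw/w)² + (1·δu/u)² + (-1·δz/z)²) = √(0.00420 + 0.00353 + 0.00153) = 0.0963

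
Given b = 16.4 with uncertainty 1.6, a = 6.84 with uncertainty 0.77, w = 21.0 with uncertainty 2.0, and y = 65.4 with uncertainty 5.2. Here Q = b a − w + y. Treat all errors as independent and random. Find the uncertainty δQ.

Let p = b·a = 112. δp/p = √((1·δb/b)² + (1·δa/a)²) = √(0.00952 + 0.0127) = 0.149, so δp = 16.7.
Q = p − w + y: δQ = √(δp² + δw² + δy²) = √(279 + 4.00 + 27.0) = 17.6

17.6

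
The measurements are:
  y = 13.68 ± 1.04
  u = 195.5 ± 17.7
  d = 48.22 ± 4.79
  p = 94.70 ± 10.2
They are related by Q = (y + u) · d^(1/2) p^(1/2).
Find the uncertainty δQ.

Let w = y + u = 209.2. δw = √(δy² + δu²) = √(1.08 + 313) = 17.7, so δw/w = 0.0848.
Q is then a monomial in w, d, p:
δQ/Q = √((δw/w)² + (½·δd/d)² + (½·δp/p)²) = √(0.00718 + 0.00247 + 0.00290) = 0.112
Q = 14140, so δQ = 0.112 × 14140 = 1580.

1580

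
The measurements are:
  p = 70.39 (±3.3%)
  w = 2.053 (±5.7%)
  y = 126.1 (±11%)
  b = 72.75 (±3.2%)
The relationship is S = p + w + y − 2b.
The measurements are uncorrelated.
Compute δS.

14.8

Absolute uncertainties add in quadrature for a linear combination:
  (δp)² = 5.40;  (δw)² = 0.0137;  (δy)² = 192;  (2·δb)² = 21.7
δS = √(219) = 14.8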